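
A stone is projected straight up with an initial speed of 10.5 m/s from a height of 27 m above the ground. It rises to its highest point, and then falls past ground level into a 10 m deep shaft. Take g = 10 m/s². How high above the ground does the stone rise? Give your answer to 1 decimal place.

Phase 1 (rising): v₀ = 10.5 m/s, a = -10 m/s².
v = v₀ + at → t = (0 − 10.5) / -10 = 1.05 s
v² = v₀² + 2aΔx → Δx = (0² − 10.5²)/(2·-10) = 5.51 m
Maximum height = 27 + 5.51 = 32.5 m

32.5 m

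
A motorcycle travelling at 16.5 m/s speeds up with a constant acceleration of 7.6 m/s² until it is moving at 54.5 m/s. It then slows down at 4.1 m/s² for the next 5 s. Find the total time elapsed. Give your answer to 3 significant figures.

10.0 s

Phase 1 (accelerating): v₀ = 16.5 m/s, a = 7.6 m/s².
v = v₀ + at → t = (54.5 − 16.5) / 7.6 = 5.00 s
v² = v₀² + 2aΔx → Δx = (54.5² − 16.5²)/(2·7.6) = 178 m

Phase 2 (decelerating): v₀ = 54.5 m/s, a = -4.1 m/s².
v = v₀ + at = 54.5 + (-4.1)(5) = 34.0 m/s
Δx = v₀t + ½at² = 54.5·5 + 0.5·-4.1·5² = 221 m
Total time = 5.00 + 5.00 = 10.0 s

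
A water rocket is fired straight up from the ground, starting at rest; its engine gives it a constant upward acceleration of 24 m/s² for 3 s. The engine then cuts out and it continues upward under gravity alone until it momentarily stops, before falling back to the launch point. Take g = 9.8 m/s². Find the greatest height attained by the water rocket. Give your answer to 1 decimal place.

Phase 1 (powered ascent): v₀ = 0 m/s, a = 24 m/s².
v = v₀ + at = 0 + (24)(3) = 72.0 m/s
Δx = v₀t + ½at² = 0·3 + 0.5·24·3² = 108 m

Phase 2 (coasting upward): v₀ = 72.0 m/s, a = -9.8 m/s².
v = v₀ + at → t = (0 − 72.0) / -9.8 = 7.35 s
v² = v₀² + 2aΔx → Δx = (0² − 72.0²)/(2·-9.8) = 264 m
Maximum height = 108 + 264 = 372 m

372.5 m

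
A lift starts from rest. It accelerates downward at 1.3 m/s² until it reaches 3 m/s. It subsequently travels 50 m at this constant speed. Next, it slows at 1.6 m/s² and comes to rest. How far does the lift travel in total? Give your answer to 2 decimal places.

Phase 1 (accelerating): v₀ = 0 m/s, a = 1.3 m/s².
v = v₀ + at → t = (3 − 0) / 1.3 = 2.31 s
v² = v₀² + 2aΔx → Δx = (3² − 0²)/(2·1.3) = 3.46 m

Phase 2 (constant speed): v₀ = 3.00 m/s, a = 0 m/s².
Constant speed: t = d/v = 50/3.00 = 16.7 s

Phase 3 (decelerating): v₀ = 3.00 m/s, a = -1.6 m/s².
v = v₀ + at → t = (0 − 3.00) / -1.6 = 1.88 s
v² = v₀² + 2aΔx → Δx = (0² − 3.00²)/(2·-1.6) = 2.81 m
Total distance = 3.46 + 50.0 + 2.81 = 56.3 m

56.27 m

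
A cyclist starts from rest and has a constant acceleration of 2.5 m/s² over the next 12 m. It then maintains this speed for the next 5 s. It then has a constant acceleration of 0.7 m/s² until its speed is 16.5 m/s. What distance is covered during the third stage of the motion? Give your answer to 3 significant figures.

Phase 1 (accelerating): v₀ = 0 m/s, a = 2.5 m/s².
v² = v₀² + 2aΔx = 0² + 2·2.5·12 = 60.0 → v = 7.75 m/s
t = (v − v₀)/a = (7.75 − 0)/2.5 = 3.10 s

Phase 2 (constant speed): v₀ = 7.75 m/s, a = 0 m/s².
v = v₀ + at = 7.75 + (0)(5) = 7.75 m/s
Δx = v₀t + ½at² = 7.75·5 + 0.5·0·5² = 38.7 m

Phase 3 (accelerating): v₀ = 7.75 m/s, a = 0.7 m/s².
v = v₀ + at → t = (16.5 − 7.75) / 0.7 = 12.5 s
v² = v₀² + 2aΔx → Δx = (16.5² − 7.75²)/(2·0.7) = 152 m
Distance in phase 3 = 152 m

152 m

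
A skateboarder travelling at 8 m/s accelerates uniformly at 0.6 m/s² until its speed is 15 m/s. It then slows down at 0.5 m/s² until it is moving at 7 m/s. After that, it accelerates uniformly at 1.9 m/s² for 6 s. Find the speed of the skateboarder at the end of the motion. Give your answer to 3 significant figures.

18.4 m/s

Phase 1 (accelerating): v₀ = 8.00 m/s, a = 0.6 m/s².
v = v₀ + at → t = (15 − 8.00) / 0.6 = 11.7 s
v² = v₀² + 2aΔx → Δx = (15² − 8.00²)/(2·0.6) = 134 m

Phase 2 (decelerating): v₀ = 15.0 m/s, a = -0.5 m/s².
v = v₀ + at → t = (7 − 15.0) / -0.5 = 16.0 s
v² = v₀² + 2aΔx → Δx = (7² − 15.0²)/(2·-0.5) = 176 m

Phase 3 (accelerating): v₀ = 7.00 m/s, a = 1.9 m/s².
v = v₀ + at = 7.00 + (1.9)(6) = 18.4 m/s
Δx = v₀t + ½at² = 7.00·6 + 0.5·1.9·6² = 76.2 m
Final speed = 18.4 m/s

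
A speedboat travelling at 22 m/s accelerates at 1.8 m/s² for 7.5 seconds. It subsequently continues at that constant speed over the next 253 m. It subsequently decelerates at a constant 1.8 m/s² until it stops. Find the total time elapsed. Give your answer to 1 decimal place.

34.3 s

Phase 1 (accelerating): v₀ = 22.0 m/s, a = 1.8 m/s².
v = v₀ + at = 22.0 + (1.8)(7.5) = 35.5 m/s
Δx = v₀t + ½at² = 22.0·7.5 + 0.5·1.8·7.5² = 216 m

Phase 2 (constant speed): v₀ = 35.5 m/s, a = 0 m/s².
Constant speed: t = d/v = 253/35.5 = 7.13 s

Phase 3 (decelerating): v₀ = 35.5 m/s, a = -1.8 m/s².
v = v₀ + at → t = (0 − 35.5) / -1.8 = 19.7 s
v² = v₀² + 2aΔx → Δx = (0² − 35.5²)/(2·-1.8) = 350 m
Total time = 7.50 + 7.13 + 19.7 = 34.3 s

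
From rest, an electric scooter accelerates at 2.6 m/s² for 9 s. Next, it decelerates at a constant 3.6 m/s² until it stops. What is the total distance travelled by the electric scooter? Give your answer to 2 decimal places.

Phase 1 (accelerating): v₀ = 0 m/s, a = 2.6 m/s².
v = v₀ + at = 0 + (2.6)(9) = 23.4 m/s
Δx = v₀t + ½at² = 0·9 + 0.5·2.6·9² = 105 m

Phase 2 (decelerating): v₀ = 23.4 m/s, a = -3.6 m/s².
v = v₀ + at → t = (0 − 23.4) / -3.6 = 6.50 s
v² = v₀² + 2aΔx → Δx = (0² − 23.4²)/(2·-3.6) = 76.1 m
Total distance = 105 + 76.1 = 181 m

181.35 m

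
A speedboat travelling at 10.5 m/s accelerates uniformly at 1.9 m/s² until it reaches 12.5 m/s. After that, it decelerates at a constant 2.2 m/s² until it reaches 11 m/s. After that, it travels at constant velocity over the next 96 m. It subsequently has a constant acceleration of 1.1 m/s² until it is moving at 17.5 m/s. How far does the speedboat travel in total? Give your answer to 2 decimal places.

200.32 m

Phase 1 (accelerating): v₀ = 10.5 m/s, a = 1.9 m/s².
v = v₀ + at → t = (12.5 − 10.5) / 1.9 = 1.05 s
v² = v₀² + 2aΔx → Δx = (12.5² − 10.5²)/(2·1.9) = 12.1 m

Phase 2 (decelerating): v₀ = 12.5 m/s, a = -2.2 m/s².
v = v₀ + at → t = (11 − 12.5) / -2.2 = 0.682 s
v² = v₀² + 2aΔx → Δx = (11² − 12.5²)/(2·-2.2) = 8.01 m

Phase 3 (constant speed): v₀ = 11.0 m/s, a = 0 m/s².
Constant speed: t = d/v = 96/11.0 = 8.73 s

Phase 4 (accelerating): v₀ = 11.0 m/s, a = 1.1 m/s².
v = v₀ + at → t = (17.5 − 11.0) / 1.1 = 5.91 s
v² = v₀² + 2aΔx → Δx = (17.5² − 11.0²)/(2·1.1) = 84.2 m
Total distance = 12.1 + 8.01 + 96.0 + 84.2 = 200 m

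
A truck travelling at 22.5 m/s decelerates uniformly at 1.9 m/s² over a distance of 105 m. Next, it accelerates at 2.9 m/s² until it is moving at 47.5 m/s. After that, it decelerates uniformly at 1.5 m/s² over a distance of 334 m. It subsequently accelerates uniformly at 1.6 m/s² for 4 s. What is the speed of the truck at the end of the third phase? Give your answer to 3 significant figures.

Phase 1 (decelerating): v₀ = 22.5 m/s, a = -1.9 m/s².
v² = v₀² + 2aΔx = 22.5² + 2·-1.9·105 = 107 → v = 10.4 m/s
t = (v − v₀)/a = (10.4 − 22.5)/-1.9 = 6.39 s

Phase 2 (accelerating): v₀ = 10.4 m/s, a = 2.9 m/s².
v = v₀ + at → t = (47.5 − 10.4) / 2.9 = 12.8 s
v² = v₀² + 2aΔx → Δx = (47.5² − 10.4²)/(2·2.9) = 371 m

Phase 3 (decelerating): v₀ = 47.5 m/s, a = -1.5 m/s².
v² = v₀² + 2aΔx = 47.5² + 2·-1.5·334 = 1250 → v = 35.4 m/s
t = (v − v₀)/a = (35.4 − 47.5)/-1.5 = 8.06 s
Speed at end of phase 3 = 35.4 m/s

35.4 m/s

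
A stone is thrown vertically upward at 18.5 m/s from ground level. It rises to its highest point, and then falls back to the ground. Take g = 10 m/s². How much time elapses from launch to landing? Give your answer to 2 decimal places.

3.70 s

Phase 1 (rising): v₀ = 18.5 m/s, a = -10 m/s².
v = v₀ + at → t = (0 − 18.5) / -10 = 1.85 s
v² = v₀² + 2aΔx → Δx = (0² − 18.5²)/(2·-10) = 17.1 m

Phase 2 (falling): v₀ = 0 m/s, a = -10 m/s².
Falls 17.1 m from rest: t = √(2·17.1/10) = 1.85 s; v = g·t = 18.5 m/s.
Total time = 1.85 + 1.85 = 3.70 s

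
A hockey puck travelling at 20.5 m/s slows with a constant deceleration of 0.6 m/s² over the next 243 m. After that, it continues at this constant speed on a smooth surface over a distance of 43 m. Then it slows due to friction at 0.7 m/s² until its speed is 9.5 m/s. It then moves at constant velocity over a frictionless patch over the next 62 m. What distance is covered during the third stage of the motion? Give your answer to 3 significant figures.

Phase 1 (decelerating): v₀ = 20.5 m/s, a = -0.6 m/s².
v² = v₀² + 2aΔx = 20.5² + 2·-0.6·243 = 129 → v = 11.3 m/s
t = (v − v₀)/a = (11.3 − 20.5)/-0.6 = 15.3 s

Phase 2 (constant speed): v₀ = 11.3 m/s, a = 0 m/s².
Constant speed: t = d/v = 43/11.3 = 3.79 s

Phase 3 (decelerating): v₀ = 11.3 m/s, a = -0.7 m/s².
v = v₀ + at → t = (9.5 − 11.3) / -0.7 = 2.63 s
v² = v₀² + 2aΔx → Δx = (9.5² − 11.3²)/(2·-0.7) = 27.4 m
Distance in phase 3 = 27.4 m

27.4 m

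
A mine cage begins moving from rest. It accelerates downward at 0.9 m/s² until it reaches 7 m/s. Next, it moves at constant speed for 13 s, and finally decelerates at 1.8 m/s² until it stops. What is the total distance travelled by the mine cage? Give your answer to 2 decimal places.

131.83 m

Phase 1 (accelerating): v₀ = 0 m/s, a = 0.9 m/s².
v = v₀ + at → t = (7 − 0) / 0.9 = 7.78 s
v² = v₀² + 2aΔx → Δx = (7² − 0²)/(2·0.9) = 27.2 m

Phase 2 (constant speed): v₀ = 7.00 m/s, a = 0 m/s².
v = v₀ + at = 7.00 + (0)(13) = 7.00 m/s
Δx = v₀t + ½at² = 7.00·13 + 0.5·0·13² = 91.0 m

Phase 3 (decelerating): v₀ = 7.00 m/s, a = -1.8 m/s².
v = v₀ + at → t = (0 − 7.00) / -1.8 = 3.89 s
v² = v₀² + 2aΔx → Δx = (0² − 7.00²)/(2·-1.8) = 13.6 m
Total distance = 27.2 + 91.0 + 13.6 = 132 m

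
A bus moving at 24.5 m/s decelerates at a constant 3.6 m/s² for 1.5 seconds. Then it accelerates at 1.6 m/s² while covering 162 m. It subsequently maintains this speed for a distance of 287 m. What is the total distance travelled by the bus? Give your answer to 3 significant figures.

482 m

Phase 1 (decelerating): v₀ = 24.5 m/s, a = -3.6 m/s².
v = v₀ + at = 24.5 + (-3.6)(1.5) = 19.1 m/s
Δx = v₀t + ½at² = 24.5·1.5 + 0.5·-3.6·1.5² = 32.7 m

Phase 2 (accelerating): v₀ = 19.1 m/s, a = 1.6 m/s².
v² = v₀² + 2aΔx = 19.1² + 2·1.6·162 = 883 → v = 29.7 m/s
t = (v − v₀)/a = (29.7 − 19.1)/1.6 = 6.64 s

Phase 3 (constant speed): v₀ = 29.7 m/s, a = 0 m/s².
Constant speed: t = d/v = 287/29.7 = 9.66 s
Total distance = 32.7 + 162 + 287 = 482 m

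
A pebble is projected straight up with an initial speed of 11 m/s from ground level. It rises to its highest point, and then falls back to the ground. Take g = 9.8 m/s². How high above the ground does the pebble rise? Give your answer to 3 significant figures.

6.17 m

Phase 1 (rising): v₀ = 11.0 m/s, a = -9.8 m/s².
v = v₀ + at → t = (0 − 11.0) / -9.8 = 1.12 s
v² = v₀² + 2aΔx → Δx = (0² − 11.0²)/(2·-9.8) = 6.17 m
Maximum height = 6.17 m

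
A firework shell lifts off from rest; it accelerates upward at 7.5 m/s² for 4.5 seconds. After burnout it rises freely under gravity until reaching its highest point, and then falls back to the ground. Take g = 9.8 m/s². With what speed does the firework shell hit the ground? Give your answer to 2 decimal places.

51.26 m/s

Phase 1 (powered ascent): v₀ = 0 m/s, a = 7.5 m/s².
v = v₀ + at = 0 + (7.5)(4.5) = 33.8 m/s
Δx = v₀t + ½at² = 0·4.5 + 0.5·7.5·4.5² = 75.9 m

Phase 2 (coasting upward): v₀ = 33.8 m/s, a = -9.8 m/s².
v = v₀ + at → t = (0 − 33.8) / -9.8 = 3.44 s
v² = v₀² + 2aΔx → Δx = (0² − 33.8²)/(2·-9.8) = 58.1 m

Phase 3 (free fall): v₀ = 0 m/s, a = -9.8 m/s².
Falls 134 m from rest: t = √(2·134/9.8) = 5.23 s; v = g·t = 51.3 m/s.
Impact speed = 51.3 m/s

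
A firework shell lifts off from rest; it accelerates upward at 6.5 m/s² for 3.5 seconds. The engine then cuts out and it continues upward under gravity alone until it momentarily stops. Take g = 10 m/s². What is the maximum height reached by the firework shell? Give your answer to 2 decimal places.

Phase 1 (powered ascent): v₀ = 0 m/s, a = 6.5 m/s².
v = v₀ + at = 0 + (6.5)(3.5) = 22.8 m/s
Δx = v₀t + ½at² = 0·3.5 + 0.5·6.5·3.5² = 39.8 m

Phase 2 (coasting upward): v₀ = 22.8 m/s, a = -10 m/s².
v = v₀ + at → t = (0 − 22.8) / -10 = 2.27 s
v² = v₀² + 2aΔx → Δx = (0² − 22.8²)/(2·-10) = 25.9 m
Maximum height = 39.8 + 25.9 = 65.7 m

65.69 m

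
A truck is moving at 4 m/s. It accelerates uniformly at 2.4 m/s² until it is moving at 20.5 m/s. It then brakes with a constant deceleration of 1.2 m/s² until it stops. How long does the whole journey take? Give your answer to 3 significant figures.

24.0 s

Phase 1 (accelerating): v₀ = 4.00 m/s, a = 2.4 m/s².
v = v₀ + at → t = (20.5 − 4.00) / 2.4 = 6.88 s
v² = v₀² + 2aΔx → Δx = (20.5² − 4.00²)/(2·2.4) = 84.2 m

Phase 2 (decelerating): v₀ = 20.5 m/s, a = -1.2 m/s².
v = v₀ + at → t = (0 − 20.5) / -1.2 = 17.1 s
v² = v₀² + 2aΔx → Δx = (0² − 20.5²)/(2·-1.2) = 175 m
Total time = 6.88 + 17.1 = 24.0 s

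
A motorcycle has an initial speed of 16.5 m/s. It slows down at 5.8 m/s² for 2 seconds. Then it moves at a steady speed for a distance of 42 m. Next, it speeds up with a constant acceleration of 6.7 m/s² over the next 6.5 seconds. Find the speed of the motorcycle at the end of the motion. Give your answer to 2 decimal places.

Phase 1 (decelerating): v₀ = 16.5 m/s, a = -5.8 m/s².
v = v₀ + at = 16.5 + (-5.8)(2) = 4.90 m/s
Δx = v₀t + ½at² = 16.5·2 + 0.5·-5.8·2² = 21.4 m

Phase 2 (constant speed): v₀ = 4.90 m/s, a = 0 m/s².
Constant speed: t = d/v = 42/4.90 = 8.57 s

Phase 3 (accelerating): v₀ = 4.90 m/s, a = 6.7 m/s².
v = v₀ + at = 4.90 + (6.7)(6.5) = 48.5 m/s
Δx = v₀t + ½at² = 4.90·6.5 + 0.5·6.7·6.5² = 173 m
Final speed = 48.5 m/s

48.45 m/s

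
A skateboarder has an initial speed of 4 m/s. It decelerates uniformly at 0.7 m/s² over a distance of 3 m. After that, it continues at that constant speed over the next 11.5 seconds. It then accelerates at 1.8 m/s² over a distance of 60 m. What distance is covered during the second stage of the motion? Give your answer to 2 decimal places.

Phase 1 (decelerating): v₀ = 4.00 m/s, a = -0.7 m/s².
v² = v₀² + 2aΔx = 4.00² + 2·-0.7·3 = 11.8 → v = 3.44 m/s
t = (v − v₀)/a = (3.44 − 4.00)/-0.7 = 0.807 s

Phase 2 (constant speed): v₀ = 3.44 m/s, a = 0 m/s².
v = v₀ + at = 3.44 + (0)(11.5) = 3.44 m/s
Δx = v₀t + ½at² = 3.44·11.5 + 0.5·0·11.5² = 39.5 m
Distance in phase 2 = 39.5 m

39.50 m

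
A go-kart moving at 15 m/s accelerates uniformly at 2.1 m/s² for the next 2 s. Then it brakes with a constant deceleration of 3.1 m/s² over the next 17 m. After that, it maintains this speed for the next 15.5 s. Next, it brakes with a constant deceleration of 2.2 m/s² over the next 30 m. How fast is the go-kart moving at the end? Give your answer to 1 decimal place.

11.5 m/s

Phase 1 (accelerating): v₀ = 15.0 m/s, a = 2.1 m/s².
v = v₀ + at = 15.0 + (2.1)(2) = 19.2 m/s
Δx = v₀t + ½at² = 15.0·2 + 0.5·2.1·2² = 34.2 m

Phase 2 (decelerating): v₀ = 19.2 m/s, a = -3.1 m/s².
v² = v₀² + 2aΔx = 19.2² + 2·-3.1·17 = 263 → v = 16.2 m/s
t = (v − v₀)/a = (16.2 − 19.2)/-3.1 = 0.960 s

Phase 3 (constant speed): v₀ = 16.2 m/s, a = 0 m/s².
v = v₀ + at = 16.2 + (0)(15.5) = 16.2 m/s
Δx = v₀t + ½at² = 16.2·15.5 + 0.5·0·15.5² = 251 m

Phase 4 (decelerating): v₀ = 16.2 m/s, a = -2.2 m/s².
v² = v₀² + 2aΔx = 16.2² + 2·-2.2·30 = 131 → v = 11.5 m/s
t = (v − v₀)/a = (11.5 − 16.2)/-2.2 = 2.17 s
Final speed = 11.5 m/s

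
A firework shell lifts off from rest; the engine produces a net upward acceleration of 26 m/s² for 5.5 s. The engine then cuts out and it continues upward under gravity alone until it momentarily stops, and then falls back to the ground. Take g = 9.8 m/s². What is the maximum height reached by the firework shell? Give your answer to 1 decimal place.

1436.6 m

Phase 1 (powered ascent): v₀ = 0 m/s, a = 26 m/s².
v = v₀ + at = 0 + (26)(5.5) = 143 m/s
Δx = v₀t + ½at² = 0·5.5 + 0.5·26·5.5² = 393 m

Phase 2 (coasting upward): v₀ = 143 m/s, a = -9.8 m/s².
v = v₀ + at → t = (0 − 143) / -9.8 = 14.6 s
v² = v₀² + 2aΔx → Δx = (0² − 143²)/(2·-9.8) = 1040 m
Maximum height = 393 + 1040 = 1440 m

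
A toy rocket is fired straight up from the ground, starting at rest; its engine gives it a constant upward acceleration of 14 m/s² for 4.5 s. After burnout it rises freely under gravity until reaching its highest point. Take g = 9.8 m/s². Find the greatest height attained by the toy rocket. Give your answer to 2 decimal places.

Phase 1 (powered ascent): v₀ = 0 m/s, a = 14 m/s².
v = v₀ + at = 0 + (14)(4.5) = 63.0 m/s
Δx = v₀t + ½at² = 0·4.5 + 0.5·14·4.5² = 142 m

Phase 2 (coasting upward): v₀ = 63.0 m/s, a = -9.8 m/s².
v = v₀ + at → t = (0 − 63.0) / -9.8 = 6.43 s
v² = v₀² + 2aΔx → Δx = (0² − 63.0²)/(2·-9.8) = 202 m
Maximum height = 142 + 202 = 344 m

344.25 m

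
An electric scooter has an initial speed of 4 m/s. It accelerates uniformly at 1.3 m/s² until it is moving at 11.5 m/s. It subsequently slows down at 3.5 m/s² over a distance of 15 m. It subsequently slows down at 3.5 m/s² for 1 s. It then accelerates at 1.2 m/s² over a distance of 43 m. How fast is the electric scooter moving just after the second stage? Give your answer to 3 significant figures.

Phase 1 (accelerating): v₀ = 4.00 m/s, a = 1.3 m/s².
v = v₀ + at → t = (11.5 − 4.00) / 1.3 = 5.77 s
v² = v₀² + 2aΔx → Δx = (11.5² − 4.00²)/(2·1.3) = 44.7 m

Phase 2 (decelerating): v₀ = 11.5 m/s, a = -3.5 m/s².
v² = v₀² + 2aΔx = 11.5² + 2·-3.5·15 = 27.2 → v = 5.22 m/s
t = (v − v₀)/a = (5.22 − 11.5)/-3.5 = 1.79 s
Speed at end of phase 2 = 5.22 m/s

5.22 m/s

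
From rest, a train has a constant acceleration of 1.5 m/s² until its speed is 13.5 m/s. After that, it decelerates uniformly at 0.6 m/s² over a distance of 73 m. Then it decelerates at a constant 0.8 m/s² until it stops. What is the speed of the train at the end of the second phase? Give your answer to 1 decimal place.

Phase 1 (accelerating): v₀ = 0 m/s, a = 1.5 m/s².
v = v₀ + at → t = (13.5 − 0) / 1.5 = 9.00 s
v² = v₀² + 2aΔx → Δx = (13.5² − 0²)/(2·1.5) = 60.8 m

Phase 2 (decelerating): v₀ = 13.5 m/s, a = -0.6 m/s².
v² = v₀² + 2aΔx = 13.5² + 2·-0.6·73 = 94.7 → v = 9.73 m/s
t = (v − v₀)/a = (9.73 − 13.5)/-0.6 = 6.29 s
Speed at end of phase 2 = 9.73 m/s

9.7 m/s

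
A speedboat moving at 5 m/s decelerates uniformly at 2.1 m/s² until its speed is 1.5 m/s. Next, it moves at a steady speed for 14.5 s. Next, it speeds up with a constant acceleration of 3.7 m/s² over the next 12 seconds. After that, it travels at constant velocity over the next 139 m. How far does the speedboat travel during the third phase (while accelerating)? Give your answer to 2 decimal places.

Phase 1 (decelerating): v₀ = 5.00 m/s, a = -2.1 m/s².
v = v₀ + at → t = (1.5 − 5.00) / -2.1 = 1.67 s
v² = v₀² + 2aΔx → Δx = (1.5² − 5.00²)/(2·-2.1) = 5.42 m

Phase 2 (constant speed): v₀ = 1.50 m/s, a = 0 m/s².
v = v₀ + at = 1.50 + (0)(14.5) = 1.50 m/s
Δx = v₀t + ½at² = 1.50·14.5 + 0.5·0·14.5² = 21.8 m

Phase 3 (accelerating): v₀ = 1.50 m/s, a = 3.7 m/s².
v = v₀ + at = 1.50 + (3.7)(12) = 45.9 m/s
Δx = v₀t + ½at² = 1.50·12 + 0.5·3.7·12² = 284 m
Distance in phase 3 = 284 m

284.40 m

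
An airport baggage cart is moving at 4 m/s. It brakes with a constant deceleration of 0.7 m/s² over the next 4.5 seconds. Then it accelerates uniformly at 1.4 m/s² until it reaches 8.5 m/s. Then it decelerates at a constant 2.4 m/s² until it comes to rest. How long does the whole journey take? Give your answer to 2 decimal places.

Phase 1 (decelerating): v₀ = 4.00 m/s, a = -0.7 m/s².
v = v₀ + at = 4.00 + (-0.7)(4.5) = 0.850 m/s
Δx = v₀t + ½at² = 4.00·4.5 + 0.5·-0.7·4.5² = 10.9 m

Phase 2 (accelerating): v₀ = 0.850 m/s, a = 1.4 m/s².
v = v₀ + at → t = (8.5 − 0.850) / 1.4 = 5.46 s
v² = v₀² + 2aΔx → Δx = (8.5² − 0.850²)/(2·1.4) = 25.5 m

Phase 3 (decelerating): v₀ = 8.50 m/s, a = -2.4 m/s².
v = v₀ + at → t = (0 − 8.50) / -2.4 = 3.54 s
v² = v₀² + 2aΔx → Δx = (0² − 8.50²)/(2·-2.4) = 15.1 m
Total time = 4.50 + 5.46 + 3.54 = 13.5 s

13.51 s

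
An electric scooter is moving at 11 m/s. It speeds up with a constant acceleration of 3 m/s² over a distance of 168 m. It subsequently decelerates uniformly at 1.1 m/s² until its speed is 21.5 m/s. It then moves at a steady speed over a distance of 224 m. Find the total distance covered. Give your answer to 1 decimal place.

695.1 m

Phase 1 (accelerating): v₀ = 11.0 m/s, a = 3 m/s².
v² = v₀² + 2aΔx = 11.0² + 2·3·168 = 1130 → v = 33.6 m/s
t = (v − v₀)/a = (33.6 − 11.0)/3 = 7.53 s

Phase 2 (decelerating): v₀ = 33.6 m/s, a = -1.1 m/s².
v = v₀ + at → t = (21.5 − 33.6) / -1.1 = 11.0 s
v² = v₀² + 2aΔx → Δx = (21.5² − 33.6²)/(2·-1.1) = 303 m

Phase 3 (constant speed): v₀ = 21.5 m/s, a = 0 m/s².
Constant speed: t = d/v = 224/21.5 = 10.4 s
Total distance = 168 + 303 + 224 = 695 m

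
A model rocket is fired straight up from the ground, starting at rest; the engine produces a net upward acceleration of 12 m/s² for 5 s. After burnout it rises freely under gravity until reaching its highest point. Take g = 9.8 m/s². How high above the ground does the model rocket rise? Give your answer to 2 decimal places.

333.67 m

Phase 1 (powered ascent): v₀ = 0 m/s, a = 12 m/s².
v = v₀ + at = 0 + (12)(5) = 60.0 m/s
Δx = v₀t + ½at² = 0·5 + 0.5·12·5² = 150 m

Phase 2 (coasting upward): v₀ = 60.0 m/s, a = -9.8 m/s².
v = v₀ + at → t = (0 − 60.0) / -9.8 = 6.12 s
v² = v₀² + 2aΔx → Δx = (0² − 60.0²)/(2·-9.8) = 184 m
Maximum height = 150 + 184 = 334 m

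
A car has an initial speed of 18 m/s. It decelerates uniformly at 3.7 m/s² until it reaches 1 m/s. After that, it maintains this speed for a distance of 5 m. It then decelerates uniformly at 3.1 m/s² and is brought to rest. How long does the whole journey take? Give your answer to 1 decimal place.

Phase 1 (decelerating): v₀ = 18.0 m/s, a = -3.7 m/s².
v = v₀ + at → t = (1 − 18.0) / -3.7 = 4.59 s
v² = v₀² + 2aΔx → Δx = (1² − 18.0²)/(2·-3.7) = 43.6 m

Phase 2 (constant speed): v₀ = 1.00 m/s, a = 0 m/s².
Constant speed: t = d/v = 5/1.00 = 5.00 s

Phase 3 (decelerating): v₀ = 1.00 m/s, a = -3.1 m/s².
v = v₀ + at → t = (0 − 1.00) / -3.1 = 0.323 s
v² = v₀² + 2aΔx → Δx = (0² − 1.00²)/(2·-3.1) = 0.161 m
Total time = 4.59 + 5.00 + 0.323 = 9.92 s

9.9 s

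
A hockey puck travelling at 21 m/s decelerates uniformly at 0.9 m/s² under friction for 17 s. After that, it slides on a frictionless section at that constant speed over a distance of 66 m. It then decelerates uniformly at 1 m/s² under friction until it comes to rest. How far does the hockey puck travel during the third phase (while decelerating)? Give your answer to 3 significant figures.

16.2 m

Phase 1 (decelerating): v₀ = 21.0 m/s, a = -0.9 m/s².
v = v₀ + at = 21.0 + (-0.9)(17) = 5.70 m/s
Δx = v₀t + ½at² = 21.0·17 + 0.5·-0.9·17² = 227 m

Phase 2 (constant speed): v₀ = 5.70 m/s, a = 0 m/s².
Constant speed: t = d/v = 66/5.70 = 11.6 s

Phase 3 (decelerating): v₀ = 5.70 m/s, a = -1 m/s².
v = v₀ + at → t = (0 − 5.70) / -1 = 5.70 s
v² = v₀² + 2aΔx → Δx = (0² − 5.70²)/(2·-1) = 16.2 m
Distance in phase 3 = 16.2 m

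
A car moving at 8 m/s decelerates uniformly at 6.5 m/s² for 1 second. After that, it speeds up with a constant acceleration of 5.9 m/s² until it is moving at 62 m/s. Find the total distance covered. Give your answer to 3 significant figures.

Phase 1 (decelerating): v₀ = 8.00 m/s, a = -6.5 m/s².
v = v₀ + at = 8.00 + (-6.5)(1) = 1.50 m/s
Δx = v₀t + ½at² = 8.00·1 + 0.5·-6.5·1² = 4.75 m

Phase 2 (accelerating): v₀ = 1.50 m/s, a = 5.9 m/s².
v = v₀ + at → t = (62 − 1.50) / 5.9 = 10.3 s
v² = v₀² + 2aΔx → Δx = (62² − 1.50²)/(2·5.9) = 326 m
Total distance = 4.75 + 326 = 330 m

330 m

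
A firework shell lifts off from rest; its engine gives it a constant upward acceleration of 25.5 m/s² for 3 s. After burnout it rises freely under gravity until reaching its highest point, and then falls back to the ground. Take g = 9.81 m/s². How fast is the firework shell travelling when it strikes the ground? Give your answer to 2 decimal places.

Phase 1 (powered ascent): v₀ = 0 m/s, a = 25.5 m/s².
v = v₀ + at = 0 + (25.5)(3) = 76.5 m/s
Δx = v₀t + ½at² = 0·3 + 0.5·25.5·3² = 115 m

Phase 2 (coasting upward): v₀ = 76.5 m/s, a = -9.81 m/s².
v = v₀ + at → t = (0 − 76.5) / -9.81 = 7.80 s
v² = v₀² + 2aΔx → Δx = (0² − 76.5²)/(2·-9.81) = 298 m

Phase 3 (free fall): v₀ = 0 m/s, a = -9.81 m/s².
Falls 413 m from rest: t = √(2·413/9.81) = 9.18 s; v = g·t = 90.0 m/s.
Impact speed = 90.0 m/s

90.02 m/s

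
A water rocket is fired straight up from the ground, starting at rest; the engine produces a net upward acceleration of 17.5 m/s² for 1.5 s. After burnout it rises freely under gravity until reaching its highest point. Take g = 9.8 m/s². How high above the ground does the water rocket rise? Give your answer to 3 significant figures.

54.8 m

Phase 1 (powered ascent): v₀ = 0 m/s, a = 17.5 m/s².
v = v₀ + at = 0 + (17.5)(1.5) = 26.2 m/s
Δx = v₀t + ½at² = 0·1.5 + 0.5·17.5·1.5² = 19.7 m

Phase 2 (coasting upward): v₀ = 26.2 m/s, a = -9.8 m/s².
v = v₀ + at → t = (0 − 26.2) / -9.8 = 2.68 s
v² = v₀² + 2aΔx → Δx = (0² − 26.2²)/(2·-9.8) = 35.2 m
Maximum height = 19.7 + 35.2 = 54.8 m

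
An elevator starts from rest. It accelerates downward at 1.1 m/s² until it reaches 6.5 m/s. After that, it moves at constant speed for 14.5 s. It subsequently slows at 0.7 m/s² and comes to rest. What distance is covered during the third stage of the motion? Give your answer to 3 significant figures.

Phase 1 (accelerating): v₀ = 0 m/s, a = 1.1 m/s².
v = v₀ + at → t = (6.5 − 0) / 1.1 = 5.91 s
v² = v₀² + 2aΔx → Δx = (6.5² − 0²)/(2·1.1) = 19.2 m

Phase 2 (constant speed): v₀ = 6.50 m/s, a = 0 m/s².
v = v₀ + at = 6.50 + (0)(14.5) = 6.50 m/s
Δx = v₀t + ½at² = 6.50·14.5 + 0.5·0·14.5² = 94.2 m

Phase 3 (decelerating): v₀ = 6.50 m/s, a = -0.7 m/s².
v = v₀ + at → t = (0 − 6.50) / -0.7 = 9.29 s
v² = v₀² + 2aΔx → Δx = (0² − 6.50²)/(2·-0.7) = 30.2 m
Distance in phase 3 = 30.2 m

30.2 m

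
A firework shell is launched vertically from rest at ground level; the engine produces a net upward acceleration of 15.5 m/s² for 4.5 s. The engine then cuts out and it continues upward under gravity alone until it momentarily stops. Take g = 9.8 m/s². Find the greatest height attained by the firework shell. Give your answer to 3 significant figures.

Phase 1 (powered ascent): v₀ = 0 m/s, a = 15.5 m/s².
v = v₀ + at = 0 + (15.5)(4.5) = 69.8 m/s
Δx = v₀t + ½at² = 0·4.5 + 0.5·15.5·4.5² = 157 m

Phase 2 (coasting upward): v₀ = 69.8 m/s, a = -9.8 m/s².
v = v₀ + at → t = (0 − 69.8) / -9.8 = 7.12 s
v² = v₀² + 2aΔx → Δx = (0² − 69.8²)/(2·-9.8) = 248 m
Maximum height = 157 + 248 = 405 m

405 m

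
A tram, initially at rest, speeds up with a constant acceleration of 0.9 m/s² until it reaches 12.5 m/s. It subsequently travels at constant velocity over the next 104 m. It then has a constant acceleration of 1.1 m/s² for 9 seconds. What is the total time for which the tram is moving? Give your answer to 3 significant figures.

31.2 s

Phase 1 (accelerating): v₀ = 0 m/s, a = 0.9 m/s².
v = v₀ + at → t = (12.5 − 0) / 0.9 = 13.9 s
v² = v₀² + 2aΔx → Δx = (12.5² − 0²)/(2·0.9) = 86.8 m

Phase 2 (constant speed): v₀ = 12.5 m/s, a = 0 m/s².
Constant speed: t = d/v = 104/12.5 = 8.32 s

Phase 3 (accelerating): v₀ = 12.5 m/s, a = 1.1 m/s².
v = v₀ + at = 12.5 + (1.1)(9) = 22.4 m/s
Δx = v₀t + ½at² = 12.5·9 + 0.5·1.1·9² = 157 m
Total time = 13.9 + 8.32 + 9.00 = 31.2 s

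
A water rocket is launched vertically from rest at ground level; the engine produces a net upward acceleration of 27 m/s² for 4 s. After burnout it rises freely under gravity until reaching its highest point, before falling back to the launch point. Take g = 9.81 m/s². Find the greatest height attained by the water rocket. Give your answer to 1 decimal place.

810.5 m

Phase 1 (powered ascent): v₀ = 0 m/s, a = 27 m/s².
v = v₀ + at = 0 + (27)(4) = 108 m/s
Δx = v₀t + ½at² = 0·4 + 0.5·27·4² = 216 m

Phase 2 (coasting upward): v₀ = 108 m/s, a = -9.81 m/s².
v = v₀ + at → t = (0 − 108) / -9.81 = 11.0 s
v² = v₀² + 2aΔx → Δx = (0² − 108²)/(2·-9.81) = 594 m
Maximum height = 216 + 594 = 810 m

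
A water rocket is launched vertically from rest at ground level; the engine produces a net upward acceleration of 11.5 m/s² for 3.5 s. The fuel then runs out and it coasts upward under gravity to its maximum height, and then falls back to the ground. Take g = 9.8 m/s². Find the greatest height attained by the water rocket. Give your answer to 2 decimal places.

Phase 1 (powered ascent): v₀ = 0 m/s, a = 11.5 m/s².
v = v₀ + at = 0 + (11.5)(3.5) = 40.2 m/s
Δx = v₀t + ½at² = 0·3.5 + 0.5·11.5·3.5² = 70.4 m

Phase 2 (coasting upward): v₀ = 40.2 m/s, a = -9.8 m/s².
v = v₀ + at → t = (0 − 40.2) / -9.8 = 4.11 s
v² = v₀² + 2aΔx → Δx = (0² − 40.2²)/(2·-9.8) = 82.7 m
Maximum height = 70.4 + 82.7 = 153 m

153.09 m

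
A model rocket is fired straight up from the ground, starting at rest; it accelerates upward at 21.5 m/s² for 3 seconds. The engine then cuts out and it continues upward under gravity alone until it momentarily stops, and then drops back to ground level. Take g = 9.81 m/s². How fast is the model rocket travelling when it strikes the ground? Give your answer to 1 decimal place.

Phase 1 (powered ascent): v₀ = 0 m/s, a = 21.5 m/s².
v = v₀ + at = 0 + (21.5)(3) = 64.5 m/s
Δx = v₀t + ½at² = 0·3 + 0.5·21.5·3² = 96.8 m

Phase 2 (coasting upward): v₀ = 64.5 m/s, a = -9.81 m/s².
v = v₀ + at → t = (0 − 64.5) / -9.81 = 6.57 s
v² = v₀² + 2aΔx → Δx = (0² − 64.5²)/(2·-9.81) = 212 m

Phase 3 (free fall): v₀ = 0 m/s, a = -9.81 m/s².
Falls 309 m from rest: t = √(2·309/9.81) = 7.93 s; v = g·t = 77.8 m/s.
Impact speed = 77.8 m/s

77.8 m/s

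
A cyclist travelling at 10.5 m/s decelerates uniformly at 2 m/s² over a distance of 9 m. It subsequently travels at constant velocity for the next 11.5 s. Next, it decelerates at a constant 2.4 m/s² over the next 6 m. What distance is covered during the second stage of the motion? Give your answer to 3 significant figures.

99.1 m

Phase 1 (decelerating): v₀ = 10.5 m/s, a = -2 m/s².
v² = v₀² + 2aΔx = 10.5² + 2·-2·9 = 74.2 → v = 8.62 m/s
t = (v − v₀)/a = (8.62 − 10.5)/-2 = 0.942 s

Phase 2 (constant speed): v₀ = 8.62 m/s, a = 0 m/s².
v = v₀ + at = 8.62 + (0)(11.5) = 8.62 m/s
Δx = v₀t + ½at² = 8.62·11.5 + 0.5·0·11.5² = 99.1 m
Distance in phase 2 = 99.1 m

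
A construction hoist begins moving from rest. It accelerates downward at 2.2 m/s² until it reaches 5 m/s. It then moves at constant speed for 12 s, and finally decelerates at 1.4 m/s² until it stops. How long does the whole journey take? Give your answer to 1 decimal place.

17.8 s

Phase 1 (accelerating): v₀ = 0 m/s, a = 2.2 m/s².
v = v₀ + at → t = (5 − 0) / 2.2 = 2.27 s
v² = v₀² + 2aΔx → Δx = (5² − 0²)/(2·2.2) = 5.68 m

Phase 2 (constant speed): v₀ = 5.00 m/s, a = 0 m/s².
v = v₀ + at = 5.00 + (0)(12) = 5.00 m/s
Δx = v₀t + ½at² = 5.00·12 + 0.5·0·12² = 60.0 m

Phase 3 (decelerating): v₀ = 5.00 m/s, a = -1.4 m/s².
v = v₀ + at → t = (0 − 5.00) / -1.4 = 3.57 s
v² = v₀² + 2aΔx → Δx = (0² − 5.00²)/(2·-1.4) = 8.93 m
Total time = 2.27 + 12.0 + 3.57 = 17.8 s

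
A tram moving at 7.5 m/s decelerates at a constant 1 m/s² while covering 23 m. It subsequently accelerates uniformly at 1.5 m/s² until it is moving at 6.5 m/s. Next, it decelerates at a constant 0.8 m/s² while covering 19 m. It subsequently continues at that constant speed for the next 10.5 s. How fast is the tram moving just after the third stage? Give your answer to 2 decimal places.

Phase 1 (decelerating): v₀ = 7.50 m/s, a = -1 m/s².
v² = v₀² + 2aΔx = 7.50² + 2·-1·23 = 10.2 → v = 3.20 m/s
t = (v − v₀)/a = (3.20 − 7.50)/-1 = 4.30 s

Phase 2 (accelerating): v₀ = 3.20 m/s, a = 1.5 m/s².
v = v₀ + at → t = (6.5 − 3.20) / 1.5 = 2.20 s
v² = v₀² + 2aΔx → Δx = (6.5² − 3.20²)/(2·1.5) = 10.7 m

Phase 3 (decelerating): v₀ = 6.50 m/s, a = -0.8 m/s².
v² = v₀² + 2aΔx = 6.50² + 2·-0.8·19 = 11.8 → v = 3.44 m/s
t = (v − v₀)/a = (3.44 − 6.50)/-0.8 = 3.82 s
Speed at end of phase 3 = 3.44 m/s

3.44 m/s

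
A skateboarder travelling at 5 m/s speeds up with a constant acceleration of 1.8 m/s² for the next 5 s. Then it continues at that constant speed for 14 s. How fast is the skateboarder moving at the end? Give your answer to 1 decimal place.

Phase 1 (accelerating): v₀ = 5.00 m/s, a = 1.8 m/s².
v = v₀ + at = 5.00 + (1.8)(5) = 14.0 m/s
Δx = v₀t + ½at² = 5.00·5 + 0.5·1.8·5² = 47.5 m

Phase 2 (constant speed): v₀ = 14.0 m/s, a = 0 m/s².
v = v₀ + at = 14.0 + (0)(14) = 14.0 m/s
Δx = v₀t + ½at² = 14.0·14 + 0.5·0·14² = 196 m
Final speed = 14.0 m/s

14.0 m/s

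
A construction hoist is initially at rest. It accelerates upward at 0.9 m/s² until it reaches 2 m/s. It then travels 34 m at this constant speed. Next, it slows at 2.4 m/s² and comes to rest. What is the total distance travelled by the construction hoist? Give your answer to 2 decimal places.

Phase 1 (accelerating): v₀ = 0 m/s, a = 0.9 m/s².
v = v₀ + at → t = (2 − 0) / 0.9 = 2.22 s
v² = v₀² + 2aΔx → Δx = (2² − 0²)/(2·0.9) = 2.22 m

Phase 2 (constant speed): v₀ = 2.00 m/s, a = 0 m/s².
Constant speed: t = d/v = 34/2.00 = 17.0 s

Phase 3 (decelerating): v₀ = 2.00 m/s, a = -2.4 m/s².
v = v₀ + at → t = (0 − 2.00) / -2.4 = 0.833 s
v² = v₀² + 2aΔx → Δx = (0² − 2.00²)/(2·-2.4) = 0.833 m
Total distance = 2.22 + 34.0 + 0.833 = 37.1 m

37.06 m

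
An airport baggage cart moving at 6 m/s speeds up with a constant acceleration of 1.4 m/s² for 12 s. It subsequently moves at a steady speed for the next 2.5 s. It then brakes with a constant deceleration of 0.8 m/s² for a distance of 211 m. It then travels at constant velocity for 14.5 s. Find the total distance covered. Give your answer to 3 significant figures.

Phase 1 (accelerating): v₀ = 6.00 m/s, a = 1.4 m/s².
v = v₀ + at = 6.00 + (1.4)(12) = 22.8 m/s
Δx = v₀t + ½at² = 6.00·12 + 0.5·1.4·12² = 173 m

Phase 2 (constant speed): v₀ = 22.8 m/s, a = 0 m/s².
v = v₀ + at = 22.8 + (0)(2.5) = 22.8 m/s
Δx = v₀t + ½at² = 22.8·2.5 + 0.5·0·2.5² = 57.0 m

Phase 3 (decelerating): v₀ = 22.8 m/s, a = -0.8 m/s².
v² = v₀² + 2aΔx = 22.8² + 2·-0.8·211 = 182 → v = 13.5 m/s
t = (v − v₀)/a = (13.5 − 22.8)/-0.8 = 11.6 s

Phase 4 (constant speed): v₀ = 13.5 m/s, a = 0 m/s².
v = v₀ + at = 13.5 + (0)(14.5) = 13.5 m/s
Δx = v₀t + ½at² = 13.5·14.5 + 0.5·0·14.5² = 196 m
Total distance = 173 + 57.0 + 211 + 196 = 637 m

637 m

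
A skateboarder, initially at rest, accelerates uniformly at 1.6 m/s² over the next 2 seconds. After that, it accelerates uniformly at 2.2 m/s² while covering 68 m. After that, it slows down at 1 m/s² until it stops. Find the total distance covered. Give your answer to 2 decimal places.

225.92 m

Phase 1 (accelerating): v₀ = 0 m/s, a = 1.6 m/s².
v = v₀ + at = 0 + (1.6)(2) = 3.20 m/s
Δx = v₀t + ½at² = 0·2 + 0.5·1.6·2² = 3.20 m

Phase 2 (accelerating): v₀ = 3.20 m/s, a = 2.2 m/s².
v² = v₀² + 2aΔx = 3.20² + 2·2.2·68 = 309 → v = 17.6 m/s
t = (v − v₀)/a = (17.6 − 3.20)/2.2 = 6.54 s

Phase 3 (decelerating): v₀ = 17.6 m/s, a = -1 m/s².
v = v₀ + at → t = (0 − 17.6) / -1 = 17.6 s
v² = v₀² + 2aΔx → Δx = (0² − 17.6²)/(2·-1) = 155 m
Total distance = 3.20 + 68.0 + 155 = 226 m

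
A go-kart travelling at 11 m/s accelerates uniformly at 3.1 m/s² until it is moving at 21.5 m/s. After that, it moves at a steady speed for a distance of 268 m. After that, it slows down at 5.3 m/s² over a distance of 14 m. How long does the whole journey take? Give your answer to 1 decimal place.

Phase 1 (accelerating): v₀ = 11.0 m/s, a = 3.1 m/s².
v = v₀ + at → t = (21.5 − 11.0) / 3.1 = 3.39 s
v² = v₀² + 2aΔx → Δx = (21.5² − 11.0²)/(2·3.1) = 55.0 m

Phase 2 (constant speed): v₀ = 21.5 m/s, a = 0 m/s².
Constant speed: t = d/v = 268/21.5 = 12.5 s

Phase 3 (decelerating): v₀ = 21.5 m/s, a = -5.3 m/s².
v² = v₀² + 2aΔx = 21.5² + 2·-5.3·14 = 314 → v = 17.7 m/s
t = (v − v₀)/a = (17.7 − 21.5)/-5.3 = 0.714 s
Total time = 3.39 + 12.5 + 0.714 = 16.6 s

16.6 s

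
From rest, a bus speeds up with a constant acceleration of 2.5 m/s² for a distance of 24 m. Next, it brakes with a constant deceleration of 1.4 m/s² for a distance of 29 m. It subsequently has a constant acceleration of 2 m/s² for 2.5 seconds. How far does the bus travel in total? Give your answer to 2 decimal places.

Phase 1 (accelerating): v₀ = 0 m/s, a = 2.5 m/s².
v² = v₀² + 2aΔx = 0² + 2·2.5·24 = 120 → v = 11.0 m/s
t = (v − v₀)/a = (11.0 − 0)/2.5 = 4.38 s

Phase 2 (decelerating): v₀ = 11.0 m/s, a = -1.4 m/s².
v² = v₀² + 2aΔx = 11.0² + 2·-1.4·29 = 38.8 → v = 6.23 m/s
t = (v − v₀)/a = (6.23 − 11.0)/-1.4 = 3.38 s

Phase 3 (accelerating): v₀ = 6.23 m/s, a = 2 m/s².
v = v₀ + at = 6.23 + (2)(2.5) = 11.2 m/s
Δx = v₀t + ½at² = 6.23·2.5 + 0.5·2·2.5² = 21.8 m
Total distance = 24.0 + 29.0 + 21.8 = 74.8 m

74.82 m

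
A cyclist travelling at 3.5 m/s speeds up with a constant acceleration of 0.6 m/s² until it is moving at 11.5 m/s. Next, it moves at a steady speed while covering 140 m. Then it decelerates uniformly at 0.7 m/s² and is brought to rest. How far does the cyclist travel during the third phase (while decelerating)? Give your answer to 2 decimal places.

94.46 m

Phase 1 (accelerating): v₀ = 3.50 m/s, a = 0.6 m/s².
v = v₀ + at → t = (11.5 − 3.50) / 0.6 = 13.3 s
v² = v₀² + 2aΔx → Δx = (11.5² − 3.50²)/(2·0.6) = 100 m

Phase 2 (constant speed): v₀ = 11.5 m/s, a = 0 m/s².
Constant speed: t = d/v = 140/11.5 = 12.2 s

Phase 3 (decelerating): v₀ = 11.5 m/s, a = -0.7 m/s².
v = v₀ + at → t = (0 − 11.5) / -0.7 = 16.4 s
v² = v₀² + 2aΔx → Δx = (0² − 11.5²)/(2·-0.7) = 94.5 m
Distance in phase 3 = 94.5 m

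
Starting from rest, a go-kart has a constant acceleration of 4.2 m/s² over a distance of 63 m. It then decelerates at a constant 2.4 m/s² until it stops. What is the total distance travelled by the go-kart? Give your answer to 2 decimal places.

173.25 m

Phase 1 (accelerating): v₀ = 0 m/s, a = 4.2 m/s².
v² = v₀² + 2aΔx = 0² + 2·4.2·63 = 529 → v = 23.0 m/s
t = (v − v₀)/a = (23.0 − 0)/4.2 = 5.48 s

Phase 2 (decelerating): v₀ = 23.0 m/s, a = -2.4 m/s².
v = v₀ + at → t = (0 − 23.0) / -2.4 = 9.59 s
v² = v₀² + 2aΔx → Δx = (0² − 23.0²)/(2·-2.4) = 110 m
Total distance = 63.0 + 110 = 173 m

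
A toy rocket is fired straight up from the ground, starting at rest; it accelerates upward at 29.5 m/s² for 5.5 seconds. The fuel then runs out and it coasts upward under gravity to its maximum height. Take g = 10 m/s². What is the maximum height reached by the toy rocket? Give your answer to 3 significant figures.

Phase 1 (powered ascent): v₀ = 0 m/s, a = 29.5 m/s².
v = v₀ + at = 0 + (29.5)(5.5) = 162 m/s
Δx = v₀t + ½at² = 0·5.5 + 0.5·29.5·5.5² = 446 m

Phase 2 (coasting upward): v₀ = 162 m/s, a = -10 m/s².
v = v₀ + at → t = (0 − 162) / -10 = 16.2 s
v² = v₀² + 2aΔx → Δx = (0² − 162²)/(2·-10) = 1320 m
Maximum height = 446 + 1320 = 1760 m

1760 m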